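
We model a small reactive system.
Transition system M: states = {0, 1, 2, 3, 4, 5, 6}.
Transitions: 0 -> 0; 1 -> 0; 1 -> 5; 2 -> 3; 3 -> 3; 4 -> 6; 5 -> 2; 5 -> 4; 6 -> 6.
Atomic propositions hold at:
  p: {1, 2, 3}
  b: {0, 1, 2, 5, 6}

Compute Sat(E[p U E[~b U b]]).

Sat(~b) = {3, 4}
E[~b U b]: least fixpoint, start Z0 = Sat(b) = {0, 1, 2, 5, 6}, add states in Sat(~b) with some successor in Z. Z1 = {0, 1, 2, 4, 5, 6}; fixed.
Sat(E[~b U b]) = {0, 1, 2, 4, 5, 6}
E[p U E[~b U b]]: least fixpoint, start Z0 = Sat(E[~b U b]) = {0, 1, 2, 4, 5, 6}, add states in Sat(p) with some successor in Z. Already a fixed point.
Sat(E[p U E[~b U b]]) = {0, 1, 2, 4, 5, 6}

{0, 1, 2, 4, 5, 6}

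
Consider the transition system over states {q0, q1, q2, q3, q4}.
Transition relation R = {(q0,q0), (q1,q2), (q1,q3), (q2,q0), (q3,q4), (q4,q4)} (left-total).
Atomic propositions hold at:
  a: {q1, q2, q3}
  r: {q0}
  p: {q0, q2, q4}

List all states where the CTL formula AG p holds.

AG p: greatest fixpoint, start Z0 = {q0, q2, q4}, keep only states in Sat with every successor in Z. Already a fixed point.
Sat(AG p) = {q0, q2, q4}

{q0, q2, q4}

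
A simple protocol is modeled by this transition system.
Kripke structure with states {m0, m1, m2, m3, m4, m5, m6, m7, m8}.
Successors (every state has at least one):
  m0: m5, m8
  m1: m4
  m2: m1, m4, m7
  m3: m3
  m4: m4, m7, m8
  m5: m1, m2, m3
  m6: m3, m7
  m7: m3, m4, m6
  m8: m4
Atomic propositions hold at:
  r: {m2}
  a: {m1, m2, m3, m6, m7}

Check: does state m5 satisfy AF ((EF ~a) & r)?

No

Sat(~a) = {m0, m4, m5, m8}
EF ~a: least fixpoint, start Z0 = {m0, m4, m5, m8}, add states with some successor in Z. Z1 = {m0, m1, m2, m4, m5, m7, m8}; Z2 = {m0, m1, m2, m4, m5, m6, m7, m8}; fixed.
Sat(EF ~a) = {m0, m1, m2, m4, m5, m6, m7, m8}
Sat((EF ~a) & r) = {m2}
AF ((EF ~a) & r): least fixpoint, start Z0 = {m2}, add states with every successor in Z. Already a fixed point.
Sat(AF ((EF ~a) & r)) = {m2}
m5 ∉ Sat(AF ((EF ~a) & r)) = {m2}, so the formula does not hold at m5.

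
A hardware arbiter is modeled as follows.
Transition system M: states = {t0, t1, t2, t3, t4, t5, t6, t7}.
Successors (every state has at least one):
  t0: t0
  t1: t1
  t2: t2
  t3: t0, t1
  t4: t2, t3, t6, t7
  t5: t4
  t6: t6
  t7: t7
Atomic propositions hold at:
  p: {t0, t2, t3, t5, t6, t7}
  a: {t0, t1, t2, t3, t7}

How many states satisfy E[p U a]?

5

E[p U a]: least fixpoint, start Z0 = Sat(a) = {t0, t1, t2, t3, t7}, add states in Sat(p) with some successor in Z. Already a fixed point.
Sat(E[p U a]) = {t0, t1, t2, t3, t7}
|Sat(E[p U a])| = |{t0, t1, t2, t3, t7}| = 5.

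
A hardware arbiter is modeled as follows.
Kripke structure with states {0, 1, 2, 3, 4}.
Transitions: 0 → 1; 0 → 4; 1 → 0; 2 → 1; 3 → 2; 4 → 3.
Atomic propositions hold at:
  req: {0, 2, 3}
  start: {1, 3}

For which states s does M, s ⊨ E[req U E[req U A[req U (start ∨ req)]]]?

Sat(start ∨ req) = {0, 1, 2, 3}
A[req U (start ∨ req)]: least fixpoint, start Z0 = Sat((start ∨ req)) = {0, 1, 2, 3}, add states in Sat(req) with every successor in Z. Already a fixed point.
Sat(A[req U (start ∨ req)]) = {0, 1, 2, 3}
E[req U A[req U (start ∨ req)]]: least fixpoint, start Z0 = Sat(A[req U (start ∨ req)]) = {0, 1, 2, 3}, add states in Sat(req) with some successor in Z. Already a fixed point.
Sat(E[req U A[req U (start ∨ req)]]) = {0, 1, 2, 3}
E[req U E[req U A[req U (start ∨ req)]]]: least fixpoint, start Z0 = Sat(E[req U A[req U (start ∨ req)]]) = {0, 1, 2, 3}, add states in Sat(req) with some successor in Z. Already a fixed point.
Sat(E[req U E[req U A[req U (start ∨ req)]]]) = {0, 1, 2, 3}

{0, 1, 2, 3}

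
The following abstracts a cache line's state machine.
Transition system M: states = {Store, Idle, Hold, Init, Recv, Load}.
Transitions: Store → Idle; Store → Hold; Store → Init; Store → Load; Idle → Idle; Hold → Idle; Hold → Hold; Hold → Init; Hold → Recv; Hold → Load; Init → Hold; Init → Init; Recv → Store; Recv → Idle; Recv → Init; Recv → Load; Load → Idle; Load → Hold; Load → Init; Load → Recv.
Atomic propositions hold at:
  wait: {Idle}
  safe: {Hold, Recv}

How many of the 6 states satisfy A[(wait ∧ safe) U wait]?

Sat(wait ∧ safe) = ∅
A[(wait ∧ safe) U wait]: least fixpoint, start Z0 = Sat(wait) = {Idle}, add states in Sat(wait ∧ safe) with every successor in Z. Already a fixed point.
Sat(A[(wait ∧ safe) U wait]) = {Idle}
|Sat(A[(wait ∧ safe) U wait])| = |{Idle}| = 1.

1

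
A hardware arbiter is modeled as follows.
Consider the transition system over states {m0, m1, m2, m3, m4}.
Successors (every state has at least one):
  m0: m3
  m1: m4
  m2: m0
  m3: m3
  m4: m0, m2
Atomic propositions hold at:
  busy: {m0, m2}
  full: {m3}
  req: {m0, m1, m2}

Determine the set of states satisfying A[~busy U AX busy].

{m1, m2, m4}

Sat(~busy) = {m1, m3, m4}
Sat(AX busy) = {s : every successor in {m0, m2}} = {m2, m4}
A[~busy U AX busy]: least fixpoint, start Z0 = Sat(AX busy) = {m2, m4}, add states in Sat(~busy) with every successor in Z. Z1 = {m1, m2, m4}; fixed.
Sat(A[~busy U AX busy]) = {m1, m2, m4}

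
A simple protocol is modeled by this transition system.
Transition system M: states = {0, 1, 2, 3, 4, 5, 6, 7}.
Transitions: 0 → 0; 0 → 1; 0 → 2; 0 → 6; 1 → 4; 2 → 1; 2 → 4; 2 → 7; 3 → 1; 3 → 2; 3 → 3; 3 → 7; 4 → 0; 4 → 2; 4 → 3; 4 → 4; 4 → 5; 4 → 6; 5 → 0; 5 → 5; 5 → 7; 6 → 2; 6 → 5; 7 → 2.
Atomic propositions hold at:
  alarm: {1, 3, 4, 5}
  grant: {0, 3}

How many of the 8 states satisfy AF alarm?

4

AF alarm: least fixpoint, start Z0 = {1, 3, 4, 5}, add states with every successor in Z. Already a fixed point.
Sat(AF alarm) = {1, 3, 4, 5}
|Sat(AF alarm)| = |{1, 3, 4, 5}| = 4.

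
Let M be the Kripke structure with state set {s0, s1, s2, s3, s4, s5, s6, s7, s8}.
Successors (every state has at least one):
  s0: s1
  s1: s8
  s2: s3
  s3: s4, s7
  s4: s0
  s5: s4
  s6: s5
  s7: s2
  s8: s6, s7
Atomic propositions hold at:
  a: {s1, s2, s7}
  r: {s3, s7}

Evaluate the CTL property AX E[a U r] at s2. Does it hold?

E[a U r]: least fixpoint, start Z0 = Sat(r) = {s3, s7}, add states in Sat(a) with some successor in Z. Z1 = {s2, s3, s7}; fixed.
Sat(E[a U r]) = {s2, s3, s7}
Sat(AX E[a U r]) = {s : every successor in {s2, s3, s7}} = {s2, s7}
s2 ∈ Sat(AX E[a U r]) = {s2, s7}, so the formula holds at s2.

Yes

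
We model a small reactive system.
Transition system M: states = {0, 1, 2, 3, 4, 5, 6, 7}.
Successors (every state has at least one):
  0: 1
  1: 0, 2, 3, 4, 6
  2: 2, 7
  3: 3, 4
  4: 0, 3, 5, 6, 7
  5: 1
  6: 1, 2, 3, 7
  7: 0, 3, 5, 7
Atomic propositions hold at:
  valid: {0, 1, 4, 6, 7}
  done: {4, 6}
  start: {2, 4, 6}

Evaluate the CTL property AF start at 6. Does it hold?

AF start: least fixpoint, start Z0 = {2, 4, 6}, add states with every successor in Z. Already a fixed point.
Sat(AF start) = {2, 4, 6}
6 ∈ Sat(AF start) = {2, 4, 6}, so the formula holds at 6.

Yes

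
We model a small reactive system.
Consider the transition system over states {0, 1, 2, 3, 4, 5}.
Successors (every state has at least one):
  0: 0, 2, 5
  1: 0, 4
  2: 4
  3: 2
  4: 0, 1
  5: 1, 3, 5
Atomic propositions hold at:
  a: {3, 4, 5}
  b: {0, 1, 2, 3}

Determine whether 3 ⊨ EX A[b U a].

A[b U a]: least fixpoint, start Z0 = Sat(a) = {3, 4, 5}, add states in Sat(b) with every successor in Z. Z1 = {2, 3, 4, 5}; fixed.
Sat(A[b U a]) = {2, 3, 4, 5}
Sat(EX A[b U a]) = {s : some successor in {2, 3, 4, 5}} = {0, 1, 2, 3, 5}
3 ∈ Sat(EX A[b U a]) = {0, 1, 2, 3, 5}, so the formula holds at 3.

Yes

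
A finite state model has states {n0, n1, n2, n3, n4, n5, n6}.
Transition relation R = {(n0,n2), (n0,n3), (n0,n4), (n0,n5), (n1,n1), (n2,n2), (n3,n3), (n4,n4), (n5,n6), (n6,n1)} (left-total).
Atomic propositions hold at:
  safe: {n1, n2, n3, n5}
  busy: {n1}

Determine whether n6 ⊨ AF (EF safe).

Yes

EF safe: least fixpoint, start Z0 = {n1, n2, n3, n5}, add states with some successor in Z. Z1 = {n0, n1, n2, n3, n5, n6}; fixed.
Sat(EF safe) = {n0, n1, n2, n3, n5, n6}
AF (EF safe): least fixpoint, start Z0 = {n0, n1, n2, n3, n5, n6}, add states with every successor in Z. Already a fixed point.
Sat(AF (EF safe)) = {n0, n1, n2, n3, n5, n6}
n6 ∈ Sat(AF (EF safe)) = {n0, n1, n2, n3, n5, n6}, so the formula holds at n6.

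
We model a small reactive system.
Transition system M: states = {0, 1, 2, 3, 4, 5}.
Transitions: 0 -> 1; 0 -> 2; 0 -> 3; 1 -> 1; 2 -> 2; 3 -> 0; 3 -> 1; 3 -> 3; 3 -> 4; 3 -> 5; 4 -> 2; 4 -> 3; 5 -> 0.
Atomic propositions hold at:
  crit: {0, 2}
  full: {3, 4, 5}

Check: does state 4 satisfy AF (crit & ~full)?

No

Sat(~full) = {0, 1, 2}
Sat(crit & ~full) = {0, 2}
AF (crit & ~full): least fixpoint, start Z0 = {0, 2}, add states with every successor in Z. Z1 = {0, 2, 5}; fixed.
Sat(AF (crit & ~full)) = {0, 2, 5}
4 ∉ Sat(AF (crit & ~full)) = {0, 2, 5}, so the formula does not hold at 4.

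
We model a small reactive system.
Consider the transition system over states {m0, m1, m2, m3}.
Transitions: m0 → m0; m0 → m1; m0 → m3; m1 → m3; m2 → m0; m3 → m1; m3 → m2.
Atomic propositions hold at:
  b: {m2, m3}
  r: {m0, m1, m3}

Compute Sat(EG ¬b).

{m0}

Sat(¬b) = {m0, m1}
EG ¬b: greatest fixpoint, start Z0 = {m0, m1}, keep only states in Sat with some successor in Z. Z1 = {m0}; fixed.
Sat(EG ¬b) = {m0}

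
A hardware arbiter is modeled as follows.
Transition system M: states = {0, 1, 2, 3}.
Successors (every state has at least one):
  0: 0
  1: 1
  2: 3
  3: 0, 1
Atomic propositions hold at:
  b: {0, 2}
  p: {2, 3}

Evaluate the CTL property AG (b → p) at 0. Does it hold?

No

Sat(b → p) = {1, 2, 3}
AG (b → p): greatest fixpoint, start Z0 = {1, 2, 3}, keep only states in Sat with every successor in Z. Z1 = {1, 2}; Z2 = {1}; fixed.
Sat(AG (b → p)) = {1}
0 ∉ Sat(AG (b → p)) = {1}, so the formula does not hold at 0.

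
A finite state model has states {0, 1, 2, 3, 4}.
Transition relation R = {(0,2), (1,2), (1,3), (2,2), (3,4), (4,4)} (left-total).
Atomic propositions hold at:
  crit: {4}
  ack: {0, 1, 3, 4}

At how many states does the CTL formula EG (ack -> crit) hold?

2

Sat(ack -> crit) = {2, 4}
EG (ack -> crit): greatest fixpoint, start Z0 = {2, 4}, keep only states in Sat with some successor in Z. Already a fixed point.
Sat(EG (ack -> crit)) = {2, 4}
|Sat(EG (ack -> crit))| = |{2, 4}| = 2.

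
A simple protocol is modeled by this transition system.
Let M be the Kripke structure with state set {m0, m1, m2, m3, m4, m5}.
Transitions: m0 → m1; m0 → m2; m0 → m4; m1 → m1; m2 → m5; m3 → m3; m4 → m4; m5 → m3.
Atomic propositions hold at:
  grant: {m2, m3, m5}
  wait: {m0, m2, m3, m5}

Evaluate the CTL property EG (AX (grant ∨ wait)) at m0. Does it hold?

Sat(grant ∨ wait) = {m0, m2, m3, m5}
Sat(AX (grant ∨ wait)) = {s : every successor in {m0, m2, m3, m5}} = {m2, m3, m5}
EG (AX (grant ∨ wait)): greatest fixpoint, start Z0 = {m2, m3, m5}, keep only states in Sat with some successor in Z. Already a fixed point.
Sat(EG (AX (grant ∨ wait))) = {m2, m3, m5}
m0 ∉ Sat(EG (AX (grant ∨ wait))) = {m2, m3, m5}, so the formula does not hold at m0.

No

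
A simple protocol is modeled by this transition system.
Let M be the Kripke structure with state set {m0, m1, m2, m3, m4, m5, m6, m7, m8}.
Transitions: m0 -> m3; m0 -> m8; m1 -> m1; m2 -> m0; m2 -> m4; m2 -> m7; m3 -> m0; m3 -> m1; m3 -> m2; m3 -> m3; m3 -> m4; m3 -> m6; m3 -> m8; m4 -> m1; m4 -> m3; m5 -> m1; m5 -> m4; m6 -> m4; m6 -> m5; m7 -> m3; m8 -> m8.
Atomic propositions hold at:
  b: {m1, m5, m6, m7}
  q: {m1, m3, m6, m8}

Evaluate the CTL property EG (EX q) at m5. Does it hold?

Yes

Sat(EX q) = {s : some successor in {m1, m3, m6, m8}} = {m0, m1, m3, m4, m5, m7, m8}
EG (EX q): greatest fixpoint, start Z0 = {m0, m1, m3, m4, m5, m7, m8}, keep only states in Sat with some successor in Z. Already a fixed point.
Sat(EG (EX q)) = {m0, m1, m3, m4, m5, m7, m8}
m5 ∈ Sat(EG (EX q)) = {m0, m1, m3, m4, m5, m7, m8}, so the formula holds at m5.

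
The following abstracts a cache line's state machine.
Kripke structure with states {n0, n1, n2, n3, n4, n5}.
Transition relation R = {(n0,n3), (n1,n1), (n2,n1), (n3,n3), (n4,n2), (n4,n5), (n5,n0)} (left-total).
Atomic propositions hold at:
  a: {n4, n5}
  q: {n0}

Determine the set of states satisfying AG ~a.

Sat(~a) = {n0, n1, n2, n3}
AG ~a: greatest fixpoint, start Z0 = {n0, n1, n2, n3}, keep only states in Sat with every successor in Z. Already a fixed point.
Sat(AG ~a) = {n0, n1, n2, n3}

{n0, n1, n2, n3}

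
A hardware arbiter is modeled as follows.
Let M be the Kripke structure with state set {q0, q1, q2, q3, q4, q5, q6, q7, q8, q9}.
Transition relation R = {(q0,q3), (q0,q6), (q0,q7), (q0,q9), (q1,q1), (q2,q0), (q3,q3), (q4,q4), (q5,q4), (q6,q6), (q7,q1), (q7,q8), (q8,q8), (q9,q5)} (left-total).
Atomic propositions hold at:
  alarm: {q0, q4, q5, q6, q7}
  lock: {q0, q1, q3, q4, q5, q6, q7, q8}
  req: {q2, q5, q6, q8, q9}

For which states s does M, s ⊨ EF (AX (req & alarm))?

Sat(req & alarm) = {q5, q6}
Sat(AX (req & alarm)) = {s : every successor in {q5, q6}} = {q6, q9}
EF (AX (req & alarm)): least fixpoint, start Z0 = {q6, q9}, add states with some successor in Z. Z1 = {q0, q6, q9}; Z2 = {q0, q2, q6, q9}; fixed.
Sat(EF (AX (req & alarm))) = {q0, q2, q6, q9}

{q0, q2, q6, q9}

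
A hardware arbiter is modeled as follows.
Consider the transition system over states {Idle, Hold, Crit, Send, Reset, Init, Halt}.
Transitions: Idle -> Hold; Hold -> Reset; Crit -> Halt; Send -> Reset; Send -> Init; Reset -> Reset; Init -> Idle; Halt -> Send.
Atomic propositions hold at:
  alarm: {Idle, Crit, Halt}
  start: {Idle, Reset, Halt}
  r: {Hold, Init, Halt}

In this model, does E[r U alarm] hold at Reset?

E[r U alarm]: least fixpoint, start Z0 = Sat(alarm) = {Idle, Crit, Halt}, add states in Sat(r) with some successor in Z. Z1 = {Idle, Crit, Init, Halt}; fixed.
Sat(E[r U alarm]) = {Idle, Crit, Init, Halt}
Reset ∉ Sat(E[r U alarm]) = {Idle, Crit, Init, Halt}, so the formula does not hold at Reset.

No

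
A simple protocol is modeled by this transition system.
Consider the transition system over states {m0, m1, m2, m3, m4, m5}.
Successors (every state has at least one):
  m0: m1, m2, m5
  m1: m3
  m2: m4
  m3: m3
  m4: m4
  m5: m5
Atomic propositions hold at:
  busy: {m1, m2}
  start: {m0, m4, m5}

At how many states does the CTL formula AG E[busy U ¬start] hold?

2

Sat(¬start) = {m1, m2, m3}
E[busy U ¬start]: least fixpoint, start Z0 = Sat(¬start) = {m1, m2, m3}, add states in Sat(busy) with some successor in Z. Already a fixed point.
Sat(E[busy U ¬start]) = {m1, m2, m3}
AG E[busy U ¬start]: greatest fixpoint, start Z0 = {m1, m2, m3}, keep only states in Sat with every successor in Z. Z1 = {m1, m3}; fixed.
Sat(AG E[busy U ¬start]) = {m1, m3}
|Sat(AG E[busy U ¬start])| = |{m1, m3}| = 2.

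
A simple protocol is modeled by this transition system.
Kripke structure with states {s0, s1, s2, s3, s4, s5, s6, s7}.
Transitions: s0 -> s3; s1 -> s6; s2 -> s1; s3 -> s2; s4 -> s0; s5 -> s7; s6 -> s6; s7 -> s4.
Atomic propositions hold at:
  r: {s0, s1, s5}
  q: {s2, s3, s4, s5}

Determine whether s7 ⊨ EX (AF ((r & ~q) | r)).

Sat(~q) = {s0, s1, s6, s7}
Sat(r & ~q) = {s0, s1}
Sat((r & ~q) | r) = {s0, s1, s5}
AF ((r & ~q) | r): least fixpoint, start Z0 = {s0, s1, s5}, add states with every successor in Z. Z1 = {s0, s1, s2, s4, s5}; Z2 = {s0, s1, s2, s3, s4, s5, s7}; fixed.
Sat(AF ((r & ~q) | r)) = {s0, s1, s2, s3, s4, s5, s7}
Sat(EX (AF ((r & ~q) | r))) = {s : some successor in {s0, s1, s2, s3, s4, s5, s7}} = {s0, s2, s3, s4, s5, s7}
s7 ∈ Sat(EX (AF ((r & ~q) | r))) = {s0, s2, s3, s4, s5, s7}, so the formula holds at s7.

Yes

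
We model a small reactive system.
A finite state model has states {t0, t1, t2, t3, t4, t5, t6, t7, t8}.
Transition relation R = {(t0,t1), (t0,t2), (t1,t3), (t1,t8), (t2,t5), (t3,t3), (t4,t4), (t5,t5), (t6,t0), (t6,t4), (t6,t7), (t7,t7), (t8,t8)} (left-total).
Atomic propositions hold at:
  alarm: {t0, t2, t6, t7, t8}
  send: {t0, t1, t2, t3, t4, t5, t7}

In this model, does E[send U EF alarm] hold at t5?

EF alarm: least fixpoint, start Z0 = {t0, t2, t6, t7, t8}, add states with some successor in Z. Z1 = {t0, t1, t2, t6, t7, t8}; fixed.
Sat(EF alarm) = {t0, t1, t2, t6, t7, t8}
E[send U EF alarm]: least fixpoint, start Z0 = Sat(EF alarm) = {t0, t1, t2, t6, t7, t8}, add states in Sat(send) with some successor in Z. Already a fixed point.
Sat(E[send U EF alarm]) = {t0, t1, t2, t6, t7, t8}
t5 ∉ Sat(E[send U EF alarm]) = {t0, t1, t2, t6, t7, t8}, so the formula does not hold at t5.

No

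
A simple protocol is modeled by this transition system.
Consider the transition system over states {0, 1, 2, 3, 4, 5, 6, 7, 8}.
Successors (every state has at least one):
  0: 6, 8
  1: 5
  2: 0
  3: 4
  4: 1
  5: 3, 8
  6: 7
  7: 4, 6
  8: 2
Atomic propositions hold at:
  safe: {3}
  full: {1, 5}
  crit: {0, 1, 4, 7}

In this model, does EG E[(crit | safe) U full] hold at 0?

Sat(crit | safe) = {0, 1, 3, 4, 7}
E[(crit | safe) U full]: least fixpoint, start Z0 = Sat(full) = {1, 5}, add states in Sat(crit | safe) with some successor in Z. Z1 = {1, 4, 5}; Z2 = {1, 3, 4, 5, 7}; fixed.
Sat(E[(crit | safe) U full]) = {1, 3, 4, 5, 7}
EG E[(crit | safe) U full]: greatest fixpoint, start Z0 = {1, 3, 4, 5, 7}, keep only states in Sat with some successor in Z. Already a fixed point.
Sat(EG E[(crit | safe) U full]) = {1, 3, 4, 5, 7}
0 ∉ Sat(EG E[(crit | safe) U full]) = {1, 3, 4, 5, 7}, so the formula does not hold at 0.

No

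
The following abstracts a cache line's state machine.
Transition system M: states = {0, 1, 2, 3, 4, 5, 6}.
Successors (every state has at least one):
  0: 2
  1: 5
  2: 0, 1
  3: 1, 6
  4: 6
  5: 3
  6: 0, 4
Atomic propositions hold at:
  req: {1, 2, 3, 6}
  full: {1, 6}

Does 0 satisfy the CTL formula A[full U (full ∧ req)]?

Sat(full ∧ req) = {1, 6}
A[full U (full ∧ req)]: least fixpoint, start Z0 = Sat((full ∧ req)) = {1, 6}, add states in Sat(full) with every successor in Z. Already a fixed point.
Sat(A[full U (full ∧ req)]) = {1, 6}
0 ∉ Sat(A[full U (full ∧ req)]) = {1, 6}, so the formula does not hold at 0.

No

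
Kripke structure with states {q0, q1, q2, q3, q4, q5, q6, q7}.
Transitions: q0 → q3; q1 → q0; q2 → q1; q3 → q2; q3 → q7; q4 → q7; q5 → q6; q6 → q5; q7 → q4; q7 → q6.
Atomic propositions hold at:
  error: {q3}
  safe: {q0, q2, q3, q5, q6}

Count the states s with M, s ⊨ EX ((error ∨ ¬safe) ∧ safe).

Sat(¬safe) = {q1, q4, q7}
Sat(error ∨ ¬safe) = {q1, q3, q4, q7}
Sat((error ∨ ¬safe) ∧ safe) = {q3}
Sat(EX ((error ∨ ¬safe) ∧ safe)) = {s : some successor in {q3}} = {q0}
|Sat(EX ((error ∨ ¬safe) ∧ safe))| = |{q0}| = 1.

1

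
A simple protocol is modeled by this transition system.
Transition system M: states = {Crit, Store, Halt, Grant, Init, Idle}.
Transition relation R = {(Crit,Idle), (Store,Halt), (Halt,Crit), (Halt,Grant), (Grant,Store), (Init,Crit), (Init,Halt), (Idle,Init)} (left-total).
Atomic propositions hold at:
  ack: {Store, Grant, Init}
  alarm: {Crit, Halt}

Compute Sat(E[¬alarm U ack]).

{Store, Grant, Init, Idle}

Sat(¬alarm) = {Store, Grant, Init, Idle}
E[¬alarm U ack]: least fixpoint, start Z0 = Sat(ack) = {Store, Grant, Init}, add states in Sat(¬alarm) with some successor in Z. Z1 = {Store, Grant, Init, Idle}; fixed.
Sat(E[¬alarm U ack]) = {Store, Grant, Init, Idle}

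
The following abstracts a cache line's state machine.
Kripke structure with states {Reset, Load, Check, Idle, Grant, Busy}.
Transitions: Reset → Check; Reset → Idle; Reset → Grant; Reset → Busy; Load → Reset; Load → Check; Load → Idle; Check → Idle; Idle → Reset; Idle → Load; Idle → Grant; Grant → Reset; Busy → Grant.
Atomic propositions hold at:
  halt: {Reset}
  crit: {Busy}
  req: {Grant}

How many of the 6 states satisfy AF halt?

AF halt: least fixpoint, start Z0 = {Reset}, add states with every successor in Z. Z1 = {Reset, Grant}; Z2 = {Reset, Grant, Busy}; fixed.
Sat(AF halt) = {Reset, Grant, Busy}
|Sat(AF halt)| = |{Reset, Grant, Busy}| = 3.

3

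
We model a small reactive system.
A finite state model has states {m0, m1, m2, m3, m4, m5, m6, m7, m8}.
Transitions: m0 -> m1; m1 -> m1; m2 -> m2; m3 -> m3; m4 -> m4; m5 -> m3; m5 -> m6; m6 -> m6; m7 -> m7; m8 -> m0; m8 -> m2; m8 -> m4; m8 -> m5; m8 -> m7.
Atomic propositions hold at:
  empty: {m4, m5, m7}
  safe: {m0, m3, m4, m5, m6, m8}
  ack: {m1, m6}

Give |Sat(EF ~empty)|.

Sat(~empty) = {m0, m1, m2, m3, m6, m8}
EF ~empty: least fixpoint, start Z0 = {m0, m1, m2, m3, m6, m8}, add states with some successor in Z. Z1 = {m0, m1, m2, m3, m5, m6, m8}; fixed.
Sat(EF ~empty) = {m0, m1, m2, m3, m5, m6, m8}
|Sat(EF ~empty)| = |{m0, m1, m2, m3, m5, m6, m8}| = 7.

7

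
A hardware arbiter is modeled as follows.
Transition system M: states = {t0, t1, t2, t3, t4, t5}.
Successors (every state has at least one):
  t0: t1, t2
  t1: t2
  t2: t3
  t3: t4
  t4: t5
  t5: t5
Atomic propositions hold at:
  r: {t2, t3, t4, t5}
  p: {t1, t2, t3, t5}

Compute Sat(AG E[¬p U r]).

{t2, t3, t4, t5}

Sat(¬p) = {t0, t4}
E[¬p U r]: least fixpoint, start Z0 = Sat(r) = {t2, t3, t4, t5}, add states in Sat(¬p) with some successor in Z. Z1 = {t0, t2, t3, t4, t5}; fixed.
Sat(E[¬p U r]) = {t0, t2, t3, t4, t5}
AG E[¬p U r]: greatest fixpoint, start Z0 = {t0, t2, t3, t4, t5}, keep only states in Sat with every successor in Z. Z1 = {t2, t3, t4, t5}; fixed.
Sat(AG E[¬p U r]) = {t2, t3, t4, t5}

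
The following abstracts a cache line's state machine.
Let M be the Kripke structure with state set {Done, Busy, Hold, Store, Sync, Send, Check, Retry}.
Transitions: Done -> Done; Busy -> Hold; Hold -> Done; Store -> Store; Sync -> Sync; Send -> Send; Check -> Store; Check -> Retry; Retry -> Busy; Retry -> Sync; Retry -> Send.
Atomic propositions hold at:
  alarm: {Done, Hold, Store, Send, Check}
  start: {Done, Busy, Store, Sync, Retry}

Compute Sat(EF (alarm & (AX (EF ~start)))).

{Send, Check, Retry}

Sat(~start) = {Hold, Send, Check}
EF ~start: least fixpoint, start Z0 = {Hold, Send, Check}, add states with some successor in Z. Z1 = {Busy, Hold, Send, Check, Retry}; fixed.
Sat(EF ~start) = {Busy, Hold, Send, Check, Retry}
Sat(AX (EF ~start)) = {s : every successor in {Busy, Hold, Send, Check, Retry}} = {Busy, Send}
Sat(alarm & (AX (EF ~start))) = {Send}
EF (alarm & (AX (EF ~start))): least fixpoint, start Z0 = {Send}, add states with some successor in Z. Z1 = {Send, Retry}; Z2 = {Send, Check, Retry}; fixed.
Sat(EF (alarm & (AX (EF ~start)))) = {Send, Check, Retry}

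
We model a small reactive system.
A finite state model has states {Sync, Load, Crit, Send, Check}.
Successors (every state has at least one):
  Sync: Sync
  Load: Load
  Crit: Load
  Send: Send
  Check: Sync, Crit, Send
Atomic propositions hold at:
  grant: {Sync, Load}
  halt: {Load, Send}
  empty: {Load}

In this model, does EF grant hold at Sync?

EF grant: least fixpoint, start Z0 = {Sync, Load}, add states with some successor in Z. Z1 = {Sync, Load, Crit, Check}; fixed.
Sat(EF grant) = {Sync, Load, Crit, Check}
Sync ∈ Sat(EF grant) = {Sync, Load, Crit, Check}, so the formula holds at Sync.

Yes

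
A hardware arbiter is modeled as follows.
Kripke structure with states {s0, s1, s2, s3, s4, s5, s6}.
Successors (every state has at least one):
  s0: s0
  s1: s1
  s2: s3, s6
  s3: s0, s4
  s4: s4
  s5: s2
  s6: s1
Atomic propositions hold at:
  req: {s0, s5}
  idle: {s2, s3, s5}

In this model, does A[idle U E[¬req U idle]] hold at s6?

No

Sat(¬req) = {s1, s2, s3, s4, s6}
E[¬req U idle]: least fixpoint, start Z0 = Sat(idle) = {s2, s3, s5}, add states in Sat(¬req) with some successor in Z. Already a fixed point.
Sat(E[¬req U idle]) = {s2, s3, s5}
A[idle U E[¬req U idle]]: least fixpoint, start Z0 = Sat(E[¬req U idle]) = {s2, s3, s5}, add states in Sat(idle) with every successor in Z. Already a fixed point.
Sat(A[idle U E[¬req U idle]]) = {s2, s3, s5}
s6 ∉ Sat(A[idle U E[¬req U idle]]) = {s2, s3, s5}, so the formula does not hold at s6.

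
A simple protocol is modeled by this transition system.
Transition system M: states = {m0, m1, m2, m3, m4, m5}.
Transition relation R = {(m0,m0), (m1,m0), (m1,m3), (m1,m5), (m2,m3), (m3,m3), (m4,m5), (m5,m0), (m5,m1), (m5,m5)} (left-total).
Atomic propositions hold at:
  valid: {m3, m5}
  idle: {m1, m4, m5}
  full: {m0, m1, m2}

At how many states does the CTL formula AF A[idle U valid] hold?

A[idle U valid]: least fixpoint, start Z0 = Sat(valid) = {m3, m5}, add states in Sat(idle) with every successor in Z. Z1 = {m3, m4, m5}; fixed.
Sat(A[idle U valid]) = {m3, m4, m5}
AF A[idle U valid]: least fixpoint, start Z0 = {m3, m4, m5}, add states with every successor in Z. Z1 = {m2, m3, m4, m5}; fixed.
Sat(AF A[idle U valid]) = {m2, m3, m4, m5}
|Sat(AF A[idle U valid])| = |{m2, m3, m4, m5}| = 4.

4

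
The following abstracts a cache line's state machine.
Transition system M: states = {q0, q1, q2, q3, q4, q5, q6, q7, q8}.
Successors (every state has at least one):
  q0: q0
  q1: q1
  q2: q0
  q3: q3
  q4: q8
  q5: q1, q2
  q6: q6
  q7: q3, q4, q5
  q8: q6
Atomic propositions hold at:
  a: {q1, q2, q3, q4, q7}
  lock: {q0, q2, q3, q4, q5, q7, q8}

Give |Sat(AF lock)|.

7

AF lock: least fixpoint, start Z0 = {q0, q2, q3, q4, q5, q7, q8}, add states with every successor in Z. Already a fixed point.
Sat(AF lock) = {q0, q2, q3, q4, q5, q7, q8}
|Sat(AF lock)| = |{q0, q2, q3, q4, q5, q7, q8}| = 7.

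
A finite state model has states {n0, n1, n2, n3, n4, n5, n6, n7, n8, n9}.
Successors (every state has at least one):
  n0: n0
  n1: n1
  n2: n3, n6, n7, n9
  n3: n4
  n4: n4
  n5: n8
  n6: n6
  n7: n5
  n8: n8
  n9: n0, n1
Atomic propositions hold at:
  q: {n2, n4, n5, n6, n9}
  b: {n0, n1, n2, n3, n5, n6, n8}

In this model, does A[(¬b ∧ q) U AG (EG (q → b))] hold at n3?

No

Sat(¬b) = {n4, n7, n9}
Sat(¬b ∧ q) = {n4, n9}
Sat(q → b) = {n0, n1, n2, n3, n5, n6, n7, n8}
EG (q → b): greatest fixpoint, start Z0 = {n0, n1, n2, n3, n5, n6, n7, n8}, keep only states in Sat with some successor in Z. Z1 = {n0, n1, n2, n5, n6, n7, n8}; fixed.
Sat(EG (q → b)) = {n0, n1, n2, n5, n6, n7, n8}
AG (EG (q → b)): greatest fixpoint, start Z0 = {n0, n1, n2, n5, n6, n7, n8}, keep only states in Sat with every successor in Z. Z1 = {n0, n1, n5, n6, n7, n8}; fixed.
Sat(AG (EG (q → b))) = {n0, n1, n5, n6, n7, n8}
A[(¬b ∧ q) U AG (EG (q → b))]: least fixpoint, start Z0 = Sat(AG (EG (q → b))) = {n0, n1, n5, n6, n7, n8}, add states in Sat(¬b ∧ q) with every successor in Z. Z1 = {n0, n1, n5, n6, n7, n8, n9}; fixed.
Sat(A[(¬b ∧ q) U AG (EG (q → b))]) = {n0, n1, n5, n6, n7, n8, n9}
n3 ∉ Sat(A[(¬b ∧ q) U AG (EG (q → b))]) = {n0, n1, n5, n6, n7, n8, n9}, so the formula does not hold at n3.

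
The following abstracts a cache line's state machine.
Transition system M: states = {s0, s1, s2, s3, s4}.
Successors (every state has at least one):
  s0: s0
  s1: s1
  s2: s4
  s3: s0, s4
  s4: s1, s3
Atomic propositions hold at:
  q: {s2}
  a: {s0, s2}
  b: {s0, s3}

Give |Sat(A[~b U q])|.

1

Sat(~b) = {s1, s2, s4}
A[~b U q]: least fixpoint, start Z0 = Sat(q) = {s2}, add states in Sat(~b) with every successor in Z. Already a fixed point.
Sat(A[~b U q]) = {s2}
|Sat(A[~b U q])| = |{s2}| = 1.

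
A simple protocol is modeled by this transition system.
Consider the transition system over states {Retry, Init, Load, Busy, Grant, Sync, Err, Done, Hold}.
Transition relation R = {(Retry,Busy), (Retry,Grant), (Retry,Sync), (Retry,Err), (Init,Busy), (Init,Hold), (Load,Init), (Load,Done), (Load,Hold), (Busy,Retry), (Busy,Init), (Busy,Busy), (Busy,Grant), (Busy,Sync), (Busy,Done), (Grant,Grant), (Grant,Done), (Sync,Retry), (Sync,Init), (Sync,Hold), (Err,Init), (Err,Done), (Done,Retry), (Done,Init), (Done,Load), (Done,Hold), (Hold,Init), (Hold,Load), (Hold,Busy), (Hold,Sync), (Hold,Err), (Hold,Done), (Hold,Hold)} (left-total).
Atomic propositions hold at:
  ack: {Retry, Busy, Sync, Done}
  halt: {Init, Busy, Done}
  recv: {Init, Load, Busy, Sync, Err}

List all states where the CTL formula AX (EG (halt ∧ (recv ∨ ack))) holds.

{Err}

Sat(recv ∨ ack) = {Retry, Init, Load, Busy, Sync, Err, Done}
Sat(halt ∧ (recv ∨ ack)) = {Init, Busy, Done}
EG (halt ∧ (recv ∨ ack)): greatest fixpoint, start Z0 = {Init, Busy, Done}, keep only states in Sat with some successor in Z. Already a fixed point.
Sat(EG (halt ∧ (recv ∨ ack))) = {Init, Busy, Done}
Sat(AX (EG (halt ∧ (recv ∨ ack)))) = {s : every successor in {Init, Busy, Done}} = {Err}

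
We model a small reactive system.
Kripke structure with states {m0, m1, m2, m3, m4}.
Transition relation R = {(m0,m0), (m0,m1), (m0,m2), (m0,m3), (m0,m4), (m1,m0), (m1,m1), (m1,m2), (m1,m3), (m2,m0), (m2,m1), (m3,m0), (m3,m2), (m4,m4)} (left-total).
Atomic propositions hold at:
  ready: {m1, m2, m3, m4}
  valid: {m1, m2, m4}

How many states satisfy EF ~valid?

Sat(~valid) = {m0, m3}
EF ~valid: least fixpoint, start Z0 = {m0, m3}, add states with some successor in Z. Z1 = {m0, m1, m2, m3}; fixed.
Sat(EF ~valid) = {m0, m1, m2, m3}
|Sat(EF ~valid)| = |{m0, m1, m2, m3}| = 4.

4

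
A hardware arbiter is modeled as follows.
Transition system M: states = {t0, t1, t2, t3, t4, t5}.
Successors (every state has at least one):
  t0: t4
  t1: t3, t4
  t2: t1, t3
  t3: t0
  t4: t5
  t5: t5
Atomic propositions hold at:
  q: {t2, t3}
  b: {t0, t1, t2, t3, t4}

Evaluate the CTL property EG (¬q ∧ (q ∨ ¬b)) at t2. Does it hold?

Sat(¬q) = {t0, t1, t4, t5}
Sat(¬b) = {t5}
Sat(q ∨ ¬b) = {t2, t3, t5}
Sat(¬q ∧ (q ∨ ¬b)) = {t5}
EG (¬q ∧ (q ∨ ¬b)): greatest fixpoint, start Z0 = {t5}, keep only states in Sat with some successor in Z. Already a fixed point.
Sat(EG (¬q ∧ (q ∨ ¬b))) = {t5}
t2 ∉ Sat(EG (¬q ∧ (q ∨ ¬b))) = {t5}, so the formula does not hold at t2.

No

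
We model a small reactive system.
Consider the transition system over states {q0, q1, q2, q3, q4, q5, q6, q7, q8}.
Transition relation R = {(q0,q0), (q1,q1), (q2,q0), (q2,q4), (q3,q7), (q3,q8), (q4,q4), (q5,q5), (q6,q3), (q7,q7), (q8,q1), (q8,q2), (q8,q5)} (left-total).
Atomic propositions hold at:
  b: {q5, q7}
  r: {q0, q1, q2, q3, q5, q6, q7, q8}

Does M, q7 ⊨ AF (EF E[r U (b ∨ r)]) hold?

Sat(b ∨ r) = {q0, q1, q2, q3, q5, q6, q7, q8}
E[r U (b ∨ r)]: least fixpoint, start Z0 = Sat((b ∨ r)) = {q0, q1, q2, q3, q5, q6, q7, q8}, add states in Sat(r) with some successor in Z. Already a fixed point.
Sat(E[r U (b ∨ r)]) = {q0, q1, q2, q3, q5, q6, q7, q8}
EF E[r U (b ∨ r)]: least fixpoint, start Z0 = {q0, q1, q2, q3, q5, q6, q7, q8}, add states with some successor in Z. Already a fixed point.
Sat(EF E[r U (b ∨ r)]) = {q0, q1, q2, q3, q5, q6, q7, q8}
AF (EF E[r U (b ∨ r)]): least fixpoint, start Z0 = {q0, q1, q2, q3, q5, q6, q7, q8}, add states with every successor in Z. Already a fixed point.
Sat(AF (EF E[r U (b ∨ r)])) = {q0, q1, q2, q3, q5, q6, q7, q8}
q7 ∈ Sat(AF (EF E[r U (b ∨ r)])) = {q0, q1, q2, q3, q5, q6, q7, q8}, so the formula holds at q7.

Yes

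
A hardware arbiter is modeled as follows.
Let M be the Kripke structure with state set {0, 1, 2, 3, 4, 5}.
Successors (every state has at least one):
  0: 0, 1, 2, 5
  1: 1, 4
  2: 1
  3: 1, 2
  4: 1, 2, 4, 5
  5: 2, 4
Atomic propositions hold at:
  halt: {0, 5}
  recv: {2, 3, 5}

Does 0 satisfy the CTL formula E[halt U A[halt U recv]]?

Yes

A[halt U recv]: least fixpoint, start Z0 = Sat(recv) = {2, 3, 5}, add states in Sat(halt) with every successor in Z. Already a fixed point.
Sat(A[halt U recv]) = {2, 3, 5}
E[halt U A[halt U recv]]: least fixpoint, start Z0 = Sat(A[halt U recv]) = {2, 3, 5}, add states in Sat(halt) with some successor in Z. Z1 = {0, 2, 3, 5}; fixed.
Sat(E[halt U A[halt U recv]]) = {0, 2, 3, 5}
0 ∈ Sat(E[halt U A[halt U recv]]) = {0, 2, 3, 5}, so the formula holds at 0.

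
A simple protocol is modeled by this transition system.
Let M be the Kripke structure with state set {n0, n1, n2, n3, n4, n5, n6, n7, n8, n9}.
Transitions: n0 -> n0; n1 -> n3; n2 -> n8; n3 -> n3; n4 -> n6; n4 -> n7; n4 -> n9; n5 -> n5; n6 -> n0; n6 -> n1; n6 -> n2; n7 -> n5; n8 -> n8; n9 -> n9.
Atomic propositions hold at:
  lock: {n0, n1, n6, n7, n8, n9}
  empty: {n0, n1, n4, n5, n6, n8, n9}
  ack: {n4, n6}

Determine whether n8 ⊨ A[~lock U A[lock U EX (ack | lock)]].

Sat(~lock) = {n2, n3, n4, n5}
Sat(ack | lock) = {n0, n1, n4, n6, n7, n8, n9}
Sat(EX (ack | lock)) = {s : some successor in {n0, n1, n4, n6, n7, n8, n9}} = {n0, n2, n4, n6, n8, n9}
A[lock U EX (ack | lock)]: least fixpoint, start Z0 = Sat(EX (ack | lock)) = {n0, n2, n4, n6, n8, n9}, add states in Sat(lock) with every successor in Z. Already a fixed point.
Sat(A[lock U EX (ack | lock)]) = {n0, n2, n4, n6, n8, n9}
A[~lock U A[lock U EX (ack | lock)]]: least fixpoint, start Z0 = Sat(A[lock U EX (ack | lock)]) = {n0, n2, n4, n6, n8, n9}, add states in Sat(~lock) with every successor in Z. Already a fixed point.
Sat(A[~lock U A[lock U EX (ack | lock)]]) = {n0, n2, n4, n6, n8, n9}
n8 ∈ Sat(A[~lock U A[lock U EX (ack | lock)]]) = {n0, n2, n4, n6, n8, n9}, so the formula holds at n8.

Yes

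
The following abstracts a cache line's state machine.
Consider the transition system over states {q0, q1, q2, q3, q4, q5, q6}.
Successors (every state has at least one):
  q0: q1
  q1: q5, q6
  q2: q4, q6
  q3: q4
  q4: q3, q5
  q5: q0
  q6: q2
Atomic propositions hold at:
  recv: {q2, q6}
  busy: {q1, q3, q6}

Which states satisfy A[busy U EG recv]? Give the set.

EG recv: greatest fixpoint, start Z0 = {q2, q6}, keep only states in Sat with some successor in Z. Already a fixed point.
Sat(EG recv) = {q2, q6}
A[busy U EG recv]: least fixpoint, start Z0 = Sat(EG recv) = {q2, q6}, add states in Sat(busy) with every successor in Z. Already a fixed point.
Sat(A[busy U EG recv]) = {q2, q6}

{q2, q6}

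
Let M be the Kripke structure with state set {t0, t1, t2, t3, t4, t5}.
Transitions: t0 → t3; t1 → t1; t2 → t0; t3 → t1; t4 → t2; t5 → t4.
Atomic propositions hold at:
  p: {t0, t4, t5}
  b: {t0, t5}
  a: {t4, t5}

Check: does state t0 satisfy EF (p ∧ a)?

Sat(p ∧ a) = {t4, t5}
EF (p ∧ a): least fixpoint, start Z0 = {t4, t5}, add states with some successor in Z. Already a fixed point.
Sat(EF (p ∧ a)) = {t4, t5}
t0 ∉ Sat(EF (p ∧ a)) = {t4, t5}, so the formula does not hold at t0.

No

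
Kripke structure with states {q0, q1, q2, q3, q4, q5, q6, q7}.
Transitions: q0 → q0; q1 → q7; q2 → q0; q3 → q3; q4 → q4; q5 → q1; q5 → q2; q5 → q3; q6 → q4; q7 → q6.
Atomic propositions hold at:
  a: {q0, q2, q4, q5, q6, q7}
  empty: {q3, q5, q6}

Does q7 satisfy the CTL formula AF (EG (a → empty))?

Sat(a → empty) = {q1, q3, q5, q6}
EG (a → empty): greatest fixpoint, start Z0 = {q1, q3, q5, q6}, keep only states in Sat with some successor in Z. Z1 = {q3, q5}; fixed.
Sat(EG (a → empty)) = {q3, q5}
AF (EG (a → empty)): least fixpoint, start Z0 = {q3, q5}, add states with every successor in Z. Already a fixed point.
Sat(AF (EG (a → empty))) = {q3, q5}
q7 ∉ Sat(AF (EG (a → empty))) = {q3, q5}, so the formula does not hold at q7.

No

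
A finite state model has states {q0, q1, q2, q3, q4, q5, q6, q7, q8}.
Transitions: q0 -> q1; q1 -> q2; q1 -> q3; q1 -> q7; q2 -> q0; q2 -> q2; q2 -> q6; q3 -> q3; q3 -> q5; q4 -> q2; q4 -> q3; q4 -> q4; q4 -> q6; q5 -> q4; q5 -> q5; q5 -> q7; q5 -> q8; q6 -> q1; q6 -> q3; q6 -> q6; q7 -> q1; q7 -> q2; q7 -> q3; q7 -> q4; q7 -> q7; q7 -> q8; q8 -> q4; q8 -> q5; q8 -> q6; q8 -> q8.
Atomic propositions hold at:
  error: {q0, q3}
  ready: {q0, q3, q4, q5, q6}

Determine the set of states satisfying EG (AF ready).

AF ready: least fixpoint, start Z0 = {q0, q3, q4, q5, q6}, add states with every successor in Z. Already a fixed point.
Sat(AF ready) = {q0, q3, q4, q5, q6}
EG (AF ready): greatest fixpoint, start Z0 = {q0, q3, q4, q5, q6}, keep only states in Sat with some successor in Z. Z1 = {q3, q4, q5, q6}; fixed.
Sat(EG (AF ready)) = {q3, q4, q5, q6}

{q3, q4, q5, q6}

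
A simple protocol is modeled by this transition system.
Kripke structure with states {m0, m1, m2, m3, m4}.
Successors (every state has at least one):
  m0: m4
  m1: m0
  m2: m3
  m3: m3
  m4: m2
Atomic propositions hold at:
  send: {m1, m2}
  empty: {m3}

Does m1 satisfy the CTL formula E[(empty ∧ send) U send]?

Sat(empty ∧ send) = ∅
E[(empty ∧ send) U send]: least fixpoint, start Z0 = Sat(send) = {m1, m2}, add states in Sat(empty ∧ send) with some successor in Z. Already a fixed point.
Sat(E[(empty ∧ send) U send]) = {m1, m2}
m1 ∈ Sat(E[(empty ∧ send) U send]) = {m1, m2}, so the formula holds at m1.

Yes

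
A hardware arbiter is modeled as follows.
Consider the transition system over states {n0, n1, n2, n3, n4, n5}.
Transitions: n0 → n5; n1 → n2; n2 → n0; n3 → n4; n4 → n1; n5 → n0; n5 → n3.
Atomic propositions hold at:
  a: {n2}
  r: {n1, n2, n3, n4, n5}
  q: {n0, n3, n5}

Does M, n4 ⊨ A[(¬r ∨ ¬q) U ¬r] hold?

Sat(¬r) = {n0}
Sat(¬q) = {n1, n2, n4}
Sat(¬r ∨ ¬q) = {n0, n1, n2, n4}
A[(¬r ∨ ¬q) U ¬r]: least fixpoint, start Z0 = Sat(¬r) = {n0}, add states in Sat(¬r ∨ ¬q) with every successor in Z. Z1 = {n0, n2}; Z2 = {n0, n1, n2}; Z3 = {n0, n1, n2, n4}; fixed.
Sat(A[(¬r ∨ ¬q) U ¬r]) = {n0, n1, n2, n4}
n4 ∈ Sat(A[(¬r ∨ ¬q) U ¬r]) = {n0, n1, n2, n4}, so the formula holds at n4.

Yes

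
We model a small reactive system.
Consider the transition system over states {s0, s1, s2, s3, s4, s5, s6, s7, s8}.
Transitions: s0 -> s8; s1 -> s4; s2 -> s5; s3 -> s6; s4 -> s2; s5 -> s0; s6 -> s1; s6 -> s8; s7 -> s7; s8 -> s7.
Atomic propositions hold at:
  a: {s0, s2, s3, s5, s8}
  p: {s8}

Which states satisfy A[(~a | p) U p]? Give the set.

{s8}

Sat(~a) = {s1, s4, s6, s7}
Sat(~a | p) = {s1, s4, s6, s7, s8}
A[(~a | p) U p]: least fixpoint, start Z0 = Sat(p) = {s8}, add states in Sat(~a | p) with every successor in Z. Already a fixed point.
Sat(A[(~a | p) U p]) = {s8}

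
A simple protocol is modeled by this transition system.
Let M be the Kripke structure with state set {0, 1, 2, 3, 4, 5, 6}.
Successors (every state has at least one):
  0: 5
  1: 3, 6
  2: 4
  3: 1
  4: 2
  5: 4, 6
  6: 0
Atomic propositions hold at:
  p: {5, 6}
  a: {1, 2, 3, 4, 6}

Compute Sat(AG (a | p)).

Sat(a | p) = {1, 2, 3, 4, 5, 6}
AG (a | p): greatest fixpoint, start Z0 = {1, 2, 3, 4, 5, 6}, keep only states in Sat with every successor in Z. Z1 = {1, 2, 3, 4, 5}; Z2 = {2, 3, 4}; Z3 = {2, 4}; fixed.
Sat(AG (a | p)) = {2, 4}

{2, 4}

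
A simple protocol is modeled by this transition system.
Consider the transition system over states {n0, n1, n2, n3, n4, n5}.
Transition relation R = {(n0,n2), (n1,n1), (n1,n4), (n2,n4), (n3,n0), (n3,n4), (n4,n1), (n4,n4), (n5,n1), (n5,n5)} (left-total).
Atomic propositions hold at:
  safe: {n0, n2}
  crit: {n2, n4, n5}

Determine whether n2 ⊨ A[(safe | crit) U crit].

Sat(safe | crit) = {n0, n2, n4, n5}
A[(safe | crit) U crit]: least fixpoint, start Z0 = Sat(crit) = {n2, n4, n5}, add states in Sat(safe | crit) with every successor in Z. Z1 = {n0, n2, n4, n5}; fixed.
Sat(A[(safe | crit) U crit]) = {n0, n2, n4, n5}
n2 ∈ Sat(A[(safe | crit) U crit]) = {n0, n2, n4, n5}, so the formula holds at n2.

Yes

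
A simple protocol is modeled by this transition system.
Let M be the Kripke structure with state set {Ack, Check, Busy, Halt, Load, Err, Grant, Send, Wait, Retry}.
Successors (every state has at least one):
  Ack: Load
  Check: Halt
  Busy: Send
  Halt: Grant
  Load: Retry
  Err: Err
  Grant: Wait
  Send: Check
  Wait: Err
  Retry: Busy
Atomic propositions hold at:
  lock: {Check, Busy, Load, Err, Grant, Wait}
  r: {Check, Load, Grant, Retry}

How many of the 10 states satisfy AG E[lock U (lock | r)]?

3

Sat(lock | r) = {Check, Busy, Load, Err, Grant, Wait, Retry}
E[lock U (lock | r)]: least fixpoint, start Z0 = Sat((lock | r)) = {Check, Busy, Load, Err, Grant, Wait, Retry}, add states in Sat(lock) with some successor in Z. Already a fixed point.
Sat(E[lock U (lock | r)]) = {Check, Busy, Load, Err, Grant, Wait, Retry}
AG E[lock U (lock | r)]: greatest fixpoint, start Z0 = {Check, Busy, Load, Err, Grant, Wait, Retry}, keep only states in Sat with every successor in Z. Z1 = {Load, Err, Grant, Wait, Retry}; Z2 = {Load, Err, Grant, Wait}; Z3 = {Err, Grant, Wait}; fixed.
Sat(AG E[lock U (lock | r)]) = {Err, Grant, Wait}
|Sat(AG E[lock U (lock | r)])| = |{Err, Grant, Wait}| = 3.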